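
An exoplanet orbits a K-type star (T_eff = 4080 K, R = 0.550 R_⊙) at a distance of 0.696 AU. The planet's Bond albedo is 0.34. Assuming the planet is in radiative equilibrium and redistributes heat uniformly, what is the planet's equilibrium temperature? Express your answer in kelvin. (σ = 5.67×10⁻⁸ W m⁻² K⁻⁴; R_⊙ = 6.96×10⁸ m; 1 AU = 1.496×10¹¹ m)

T_eq ≈ 158 K

R_⋆ = 0.550 × 6.96×10⁸ = 3.83×10⁸ m.
d = 0.696 AU = 1.04×10¹¹ m.
L = 4πR_⋆²σT_⋆⁴ = 4π(3.83×10⁸)² × 5.67×10⁻⁸ × (4080)⁴ = 2.89×10²⁵ W.
S = L/(4πd²) = 212 W m⁻².
Energy balance: absorbed = emitted ⇒ πR²·S(1−A) = 4πR²·σT_eq⁴, so T_eq⁴ = S(1−A)/(4σ).
T_eq = [212 × 0.66 / (4 × 5.67×10⁻⁸)]^(1/4) = (6.18×10⁸)^(1/4) = 158 K.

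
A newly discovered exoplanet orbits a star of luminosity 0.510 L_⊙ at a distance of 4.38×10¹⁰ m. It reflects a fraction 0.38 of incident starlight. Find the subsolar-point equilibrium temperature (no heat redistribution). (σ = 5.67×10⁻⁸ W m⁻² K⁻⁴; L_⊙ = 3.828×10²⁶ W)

L = 0.510 × 3.828×10²⁶ = 1.95×10²⁶ W.
Flux: S = L/(4πd²) = 1.95×10²⁶/(4π×(4.38×10¹⁰)²) = 8100 W m⁻².
At the subsolar point the surface absorbs S(1−A) and emits σT⁴ per unit area — no factor of 4, since only the local patch is in balance.
T = [8100 × 0.62 / 5.67×10⁻⁸]^(1/4) = (8.86×10¹⁰)^(1/4) = 546 K.

T_ss ≈ 546 K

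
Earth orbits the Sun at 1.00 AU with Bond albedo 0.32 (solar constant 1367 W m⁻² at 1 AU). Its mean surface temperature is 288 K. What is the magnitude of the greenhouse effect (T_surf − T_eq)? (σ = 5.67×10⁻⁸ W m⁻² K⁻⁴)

ΔT ≈ 35.0 K

S = 1367/1.00² = 1367 W m⁻².
T_eq = [S(1−A)/(4σ)]^(1/4) = [1367×0.68/(4×5.67×10⁻⁸)]^(1/4) = 253.0 K.
ΔT = T_surf − T_eq = 288 − 253.0.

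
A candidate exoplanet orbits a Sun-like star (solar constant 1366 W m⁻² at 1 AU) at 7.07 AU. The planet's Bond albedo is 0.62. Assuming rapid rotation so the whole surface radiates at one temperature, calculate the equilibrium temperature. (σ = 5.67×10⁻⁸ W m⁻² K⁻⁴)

Flux at 7.07 AU: S = 1366/7.07² = 27.3 W m⁻².
Energy balance: absorbed = emitted ⇒ πR²·S(1−A) = 4πR²·σT_eq⁴, so T_eq⁴ = S(1−A)/(4σ).
T_eq = [27.3 × 0.38 / (4 × 5.67×10⁻⁸)]^(1/4) = (4.58×10⁷)^(1/4) = 82.3 K.

T_eq ≈ 82.3 K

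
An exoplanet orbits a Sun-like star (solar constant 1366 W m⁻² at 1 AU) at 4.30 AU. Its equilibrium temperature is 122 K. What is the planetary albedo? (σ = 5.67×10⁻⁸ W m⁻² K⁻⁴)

Flux at 4.30 AU: S = 1366/4.30² = 73.9 W m⁻².
From T_eq⁴ = S(1−A)/(4σ): 1−A = 4σT_eq⁴/S.
1−A = 4 × 5.67×10⁻⁸ × (122)⁴ / 73.9 = 0.680.

A ≈ 0.32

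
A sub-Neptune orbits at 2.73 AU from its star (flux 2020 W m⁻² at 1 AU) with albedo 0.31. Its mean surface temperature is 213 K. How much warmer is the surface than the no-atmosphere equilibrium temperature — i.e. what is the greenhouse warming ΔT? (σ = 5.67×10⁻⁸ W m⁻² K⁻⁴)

S = 2020/2.73² = 271.0 W m⁻².
T_eq = [S(1−A)/(4σ)]^(1/4) = [271.0×0.69/(4×5.67×10⁻⁸)]^(1/4) = 169.5 K.
ΔT = T_surf − T_eq = 213 − 169.5.

ΔT ≈ 43.5 K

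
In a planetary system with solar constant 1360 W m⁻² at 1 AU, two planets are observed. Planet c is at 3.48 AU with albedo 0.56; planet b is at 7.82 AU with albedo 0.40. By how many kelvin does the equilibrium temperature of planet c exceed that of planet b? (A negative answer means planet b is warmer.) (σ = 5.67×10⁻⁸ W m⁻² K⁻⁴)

T_eq = [S₀(1−A)/(4σd²)]^(1/4), so T ∝ (1−A)^(1/4) / √d.
T₁ = [1360×0.44/(4×5.67×10⁻⁸×3.48²)]^(1/4) = 121.49 K.
T₂ = [1360×0.60/(4×5.67×10⁻⁸×7.82²)]^(1/4) = 87.58 K.

ΔT ≈ 33.9 K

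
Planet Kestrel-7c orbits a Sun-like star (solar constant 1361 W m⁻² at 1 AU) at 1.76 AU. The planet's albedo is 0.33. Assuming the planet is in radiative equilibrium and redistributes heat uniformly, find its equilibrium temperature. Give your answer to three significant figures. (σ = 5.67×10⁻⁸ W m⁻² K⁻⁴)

Flux at 1.76 AU: S = 1361/1.76² = 439 W m⁻².
Energy balance: absorbed = emitted ⇒ πR²·S(1−A) = 4πR²·σT_eq⁴, so T_eq⁴ = S(1−A)/(4σ).
T_eq = [439 × 0.67 / (4 × 5.67×10⁻⁸)]^(1/4) = (1.30×10⁹)^(1/4) = 190 K.

T_eq ≈ 190 K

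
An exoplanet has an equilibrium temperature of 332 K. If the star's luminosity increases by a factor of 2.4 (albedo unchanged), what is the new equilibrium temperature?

T_eq ≈ 413 K

T_eq ∝ L^(1/4) · d^(−1/2).
T′ = 332 × 2.4^(1/4) = 413 K.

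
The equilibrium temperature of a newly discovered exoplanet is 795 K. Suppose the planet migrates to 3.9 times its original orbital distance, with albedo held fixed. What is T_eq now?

T_eq ∝ L^(1/4) · d^(−1/2).
T′ = 795 / 3.9^(1/2) = 403 K.

T_eq ≈ 403 K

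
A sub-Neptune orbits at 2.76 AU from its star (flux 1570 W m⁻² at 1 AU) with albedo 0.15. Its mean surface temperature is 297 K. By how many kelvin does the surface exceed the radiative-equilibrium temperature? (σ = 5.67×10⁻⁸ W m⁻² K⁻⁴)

ΔT ≈ 130.3 K

S = 1570/2.76² = 206.1 W m⁻².
T_eq = [S(1−A)/(4σ)]^(1/4) = [206.1×0.85/(4×5.67×10⁻⁸)]^(1/4) = 166.7 K.
ΔT = T_surf − T_eq = 297 − 166.7.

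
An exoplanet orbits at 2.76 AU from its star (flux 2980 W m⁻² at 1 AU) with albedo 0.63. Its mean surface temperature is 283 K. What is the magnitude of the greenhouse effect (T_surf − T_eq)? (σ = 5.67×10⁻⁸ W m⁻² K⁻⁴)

S = 2980/2.76² = 391.2 W m⁻².
T_eq = [S(1−A)/(4σ)]^(1/4) = [391.2×0.37/(4×5.67×10⁻⁸)]^(1/4) = 158.9 K.
ΔT = T_surf − T_eq = 283 − 158.9.

ΔT ≈ 124.1 K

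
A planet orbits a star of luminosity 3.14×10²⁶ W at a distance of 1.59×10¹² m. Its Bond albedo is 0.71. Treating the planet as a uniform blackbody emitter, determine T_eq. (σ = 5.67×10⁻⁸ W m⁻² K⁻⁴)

Flux: S = L/(4πd²) = 3.14×10²⁶/(4π×(1.59×10¹²)²) = 9.88 W m⁻².
Energy balance: absorbed = emitted ⇒ πR²·S(1−A) = 4πR²·σT_eq⁴, so T_eq⁴ = S(1−A)/(4σ).
T_eq = [9.88 × 0.29 / (4 × 5.67×10⁻⁸)]^(1/4) = (1.26×10⁷)^(1/4) = 59.6 K.

T_eq ≈ 59.6 K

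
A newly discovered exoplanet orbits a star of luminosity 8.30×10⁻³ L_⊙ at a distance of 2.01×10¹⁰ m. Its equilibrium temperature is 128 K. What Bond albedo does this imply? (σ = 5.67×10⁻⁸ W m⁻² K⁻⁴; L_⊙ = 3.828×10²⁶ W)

L = 8.30×10⁻³ × 3.828×10²⁶ = 3.18×10²⁴ W.
Flux: S = L/(4πd²) = 3.18×10²⁴/(4π×(2.01×10¹⁰)²) = 626 W m⁻².
From T_eq⁴ = S(1−A)/(4σ): 1−A = 4σT_eq⁴/S.
1−A = 4 × 5.67×10⁻⁸ × (128)⁴ / 626 = 0.097.

A ≈ 0.90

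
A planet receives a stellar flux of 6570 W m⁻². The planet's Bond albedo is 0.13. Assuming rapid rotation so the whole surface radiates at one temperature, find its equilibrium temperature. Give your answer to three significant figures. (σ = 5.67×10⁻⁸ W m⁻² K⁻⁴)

Energy balance: absorbed = emitted ⇒ πR²·S(1−A) = 4πR²·σT_eq⁴, so T_eq⁴ = S(1−A)/(4σ).
T_eq = [6570 × 0.87 / (4 × 5.67×10⁻⁸)]^(1/4) = (2.52×10¹⁰)^(1/4) = 398 K.

T_eq ≈ 398 K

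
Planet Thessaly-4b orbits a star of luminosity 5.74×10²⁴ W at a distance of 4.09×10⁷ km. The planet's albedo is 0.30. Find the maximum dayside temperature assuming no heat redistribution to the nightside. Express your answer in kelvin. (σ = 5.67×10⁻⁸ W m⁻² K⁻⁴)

T_ss ≈ 241 K

d = 4.09×10⁷ km = 4.09×10¹⁰ m.
Flux: S = L/(4πd²) = 5.74×10²⁴/(4π×(4.09×10¹⁰)²) = 273 W m⁻².
With no redistribution each surface element balances locally: S(1−A) = σT⁴.
T = [273 × 0.70 / 5.67×10⁻⁸]^(1/4) = (3.37×10⁹)^(1/4) = 241 K.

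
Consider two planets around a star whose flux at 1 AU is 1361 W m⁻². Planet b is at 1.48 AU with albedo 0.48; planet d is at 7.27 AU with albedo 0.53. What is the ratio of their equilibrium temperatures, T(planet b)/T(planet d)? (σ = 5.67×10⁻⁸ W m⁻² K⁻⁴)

T₁/T₂ ≈ 2.273

T_eq = [S₀(1−A)/(4σd²)]^(1/4), so T ∝ (1−A)^(1/4) / √d.
T₁ = [1361×0.52/(4×5.67×10⁻⁸×1.48²)]^(1/4) = 194.28 K.
T₂ = [1361×0.47/(4×5.67×10⁻⁸×7.27²)]^(1/4) = 85.47 K.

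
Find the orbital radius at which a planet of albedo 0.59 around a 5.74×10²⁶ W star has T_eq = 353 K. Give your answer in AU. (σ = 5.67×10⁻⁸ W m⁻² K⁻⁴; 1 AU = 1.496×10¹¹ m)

From T_eq⁴ = L(1−A)/(16πσd²): d = √[L(1−A)/(16πσT_eq⁴)].
d = √[5.74×10²⁶ × 0.41 / (16π × 5.67×10⁻⁸ × (353)⁴)] = 7.29×10¹⁰ m = 0.487 AU.

d ≈ 0.487 AU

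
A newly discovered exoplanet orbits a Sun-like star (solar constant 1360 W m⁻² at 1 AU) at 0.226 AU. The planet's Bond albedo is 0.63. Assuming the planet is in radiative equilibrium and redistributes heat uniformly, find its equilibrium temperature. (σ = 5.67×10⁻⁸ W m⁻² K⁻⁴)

Flux at 0.226 AU: S = 1360/0.226² = 2.66×10⁴ W m⁻².
Energy balance: absorbed = emitted ⇒ πR²·S(1−A) = 4πR²·σT_eq⁴, so T_eq⁴ = S(1−A)/(4σ).
T_eq = [2.66×10⁴ × 0.37 / (4 × 5.67×10⁻⁸)]^(1/4) = (4.34×10¹⁰)^(1/4) = 457 K.

T_eq ≈ 457 K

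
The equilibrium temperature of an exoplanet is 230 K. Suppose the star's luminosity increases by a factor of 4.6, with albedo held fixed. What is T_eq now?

T_eq ∝ L^(1/4) · d^(−1/2).
T′ = 230 × 4.6^(1/4) = 337 K.

T_eq ≈ 337 K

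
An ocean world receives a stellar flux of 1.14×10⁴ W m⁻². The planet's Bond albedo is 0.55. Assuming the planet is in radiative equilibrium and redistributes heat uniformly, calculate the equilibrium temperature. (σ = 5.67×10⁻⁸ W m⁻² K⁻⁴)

Energy balance: absorbed = emitted ⇒ πR²·S(1−A) = 4πR²·σT_eq⁴, so T_eq⁴ = S(1−A)/(4σ).
T_eq = [1.14×10⁴ × 0.45 / (4 × 5.67×10⁻⁸)]^(1/4) = (2.26×10¹⁰)^(1/4) = 388 K.

T_eq ≈ 388 K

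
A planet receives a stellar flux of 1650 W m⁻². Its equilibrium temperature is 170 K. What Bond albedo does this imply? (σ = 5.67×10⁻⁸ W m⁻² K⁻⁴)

A ≈ 0.89

From T_eq⁴ = S(1−A)/(4σ): 1−A = 4σT_eq⁴/S.
1−A = 4 × 5.67×10⁻⁸ × (170)⁴ / 1650 = 0.115.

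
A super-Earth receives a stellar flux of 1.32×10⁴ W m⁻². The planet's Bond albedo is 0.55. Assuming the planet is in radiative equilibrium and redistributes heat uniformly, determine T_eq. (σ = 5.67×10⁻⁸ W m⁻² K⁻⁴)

Energy balance: absorbed = emitted ⇒ πR²·S(1−A) = 4πR²·σT_eq⁴, so T_eq⁴ = S(1−A)/(4σ).
T_eq = [1.32×10⁴ × 0.45 / (4 × 5.67×10⁻⁸)]^(1/4) = (2.62×10¹⁰)^(1/4) = 402 K.

T_eq ≈ 402 K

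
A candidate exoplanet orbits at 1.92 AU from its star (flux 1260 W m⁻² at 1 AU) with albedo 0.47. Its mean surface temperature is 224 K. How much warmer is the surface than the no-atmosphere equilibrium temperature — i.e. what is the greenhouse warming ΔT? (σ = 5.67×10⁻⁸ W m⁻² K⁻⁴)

ΔT ≈ 55.9 K

S = 1260/1.92² = 341.8 W m⁻².
T_eq = [S(1−A)/(4σ)]^(1/4) = [341.8×0.53/(4×5.67×10⁻⁸)]^(1/4) = 168.1 K.
ΔT = T_surf − T_eq = 224 − 168.1.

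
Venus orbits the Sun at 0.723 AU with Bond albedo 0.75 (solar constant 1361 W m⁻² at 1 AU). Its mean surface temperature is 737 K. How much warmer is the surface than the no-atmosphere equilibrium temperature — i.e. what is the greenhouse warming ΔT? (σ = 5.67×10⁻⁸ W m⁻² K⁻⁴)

ΔT ≈ 505.5 K

S = 1361/0.723² = 2604 W m⁻².
T_eq = [S(1−A)/(4σ)]^(1/4) = [2604×0.25/(4×5.67×10⁻⁸)]^(1/4) = 231.5 K.
ΔT = T_surf − T_eq = 737 − 231.5.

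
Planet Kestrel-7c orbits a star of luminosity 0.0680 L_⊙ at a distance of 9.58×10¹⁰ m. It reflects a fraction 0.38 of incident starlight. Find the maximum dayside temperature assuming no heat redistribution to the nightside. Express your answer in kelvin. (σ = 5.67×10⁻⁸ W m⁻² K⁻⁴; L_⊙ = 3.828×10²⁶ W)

T_ss ≈ 223 K

L = 0.0680 × 3.828×10²⁶ = 2.60×10²⁵ W.
Flux: S = L/(4πd²) = 2.60×10²⁵/(4π×(9.58×10¹⁰)²) = 226 W m⁻².
With no redistribution each surface element balances locally: S(1−A) = σT⁴.
T = [226 × 0.62 / 5.67×10⁻⁸]^(1/4) = (2.47×10⁹)^(1/4) = 223 K.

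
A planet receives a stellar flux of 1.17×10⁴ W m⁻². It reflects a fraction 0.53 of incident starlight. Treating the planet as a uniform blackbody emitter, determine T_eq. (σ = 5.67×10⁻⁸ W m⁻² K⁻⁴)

Energy balance: absorbed = emitted ⇒ πR²·S(1−A) = 4πR²·σT_eq⁴, so T_eq⁴ = S(1−A)/(4σ).
T_eq = [1.17×10⁴ × 0.47 / (4 × 5.67×10⁻⁸)]^(1/4) = (2.42×10¹⁰)^(1/4) = 395 K.

T_eq ≈ 395 K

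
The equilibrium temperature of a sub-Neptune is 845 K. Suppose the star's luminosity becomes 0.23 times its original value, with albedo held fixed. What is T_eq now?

T_eq ≈ 585 K

T_eq ∝ L^(1/4) · d^(−1/2).
T′ = 845 × 0.23^(1/4) = 585 K.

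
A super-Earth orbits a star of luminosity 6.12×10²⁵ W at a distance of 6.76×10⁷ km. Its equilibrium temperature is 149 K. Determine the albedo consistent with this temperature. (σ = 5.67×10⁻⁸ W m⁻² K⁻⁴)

A ≈ 0.90

d = 6.76×10⁷ km = 6.76×10¹⁰ m.
Flux: S = L/(4πd²) = 6.12×10²⁵/(4π×(6.76×10¹⁰)²) = 1070 W m⁻².
From T_eq⁴ = S(1−A)/(4σ): 1−A = 4σT_eq⁴/S.
1−A = 4 × 5.67×10⁻⁸ × (149)⁴ / 1070 = 0.105.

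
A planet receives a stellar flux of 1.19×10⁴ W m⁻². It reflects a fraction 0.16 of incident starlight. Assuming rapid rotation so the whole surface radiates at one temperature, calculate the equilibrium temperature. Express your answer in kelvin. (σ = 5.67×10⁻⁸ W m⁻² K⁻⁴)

Energy balance: absorbed = emitted ⇒ πR²·S(1−A) = 4πR²·σT_eq⁴, so T_eq⁴ = S(1−A)/(4σ).
T_eq = [1.19×10⁴ × 0.84 / (4 × 5.67×10⁻⁸)]^(1/4) = (4.41×10¹⁰)^(1/4) = 458 K.

T_eq ≈ 458 K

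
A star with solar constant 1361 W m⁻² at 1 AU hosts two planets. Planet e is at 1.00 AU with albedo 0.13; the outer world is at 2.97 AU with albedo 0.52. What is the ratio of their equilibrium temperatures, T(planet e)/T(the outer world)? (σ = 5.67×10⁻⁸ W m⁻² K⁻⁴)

T_eq = [S₀(1−A)/(4σd²)]^(1/4), so T ∝ (1−A)^(1/4) / √d.
T₁ = [1361×0.87/(4×5.67×10⁻⁸×1.00²)]^(1/4) = 268.80 K.
T₂ = [1361×0.48/(4×5.67×10⁻⁸×2.97²)]^(1/4) = 134.43 K.

T₁/T₂ ≈ 2.000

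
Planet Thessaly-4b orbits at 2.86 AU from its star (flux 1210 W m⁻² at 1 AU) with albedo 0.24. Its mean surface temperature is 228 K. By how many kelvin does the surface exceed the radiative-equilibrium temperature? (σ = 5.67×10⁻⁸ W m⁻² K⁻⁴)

S = 1210/2.86² = 147.9 W m⁻².
T_eq = [S(1−A)/(4σ)]^(1/4) = [147.9×0.76/(4×5.67×10⁻⁸)]^(1/4) = 149.2 K.
ΔT = T_surf − T_eq = 228 − 149.2.

ΔT ≈ 78.8 K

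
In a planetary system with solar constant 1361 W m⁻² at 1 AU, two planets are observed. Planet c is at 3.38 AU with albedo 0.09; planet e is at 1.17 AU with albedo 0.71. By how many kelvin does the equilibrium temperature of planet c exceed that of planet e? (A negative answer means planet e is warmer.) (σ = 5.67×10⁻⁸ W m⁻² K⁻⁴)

ΔT ≈ -41.0 K

T_eq = [S₀(1−A)/(4σd²)]^(1/4), so T ∝ (1−A)^(1/4) / √d.
T₁ = [1361×0.91/(4×5.67×10⁻⁸×3.38²)]^(1/4) = 147.86 K.
T₂ = [1361×0.29/(4×5.67×10⁻⁸×1.17²)]^(1/4) = 188.83 K.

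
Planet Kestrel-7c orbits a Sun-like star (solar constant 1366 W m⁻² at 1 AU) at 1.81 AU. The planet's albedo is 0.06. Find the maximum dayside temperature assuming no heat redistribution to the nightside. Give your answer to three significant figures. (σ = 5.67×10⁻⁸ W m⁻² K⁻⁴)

Flux at 1.81 AU: S = 1366/1.81² = 417 W m⁻².
With no redistribution each surface element balances locally: S(1−A) = σT⁴.
T = [417 × 0.94 / 5.67×10⁻⁸]^(1/4) = (6.91×10⁹)^(1/4) = 288 K.

T_ss ≈ 288 K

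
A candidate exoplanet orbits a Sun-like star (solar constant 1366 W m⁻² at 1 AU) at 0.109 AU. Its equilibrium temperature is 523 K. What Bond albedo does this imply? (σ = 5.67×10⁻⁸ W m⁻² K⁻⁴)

A ≈ 0.85

Flux at 0.109 AU: S = 1366/0.109² = 1.15×10⁵ W m⁻².
From T_eq⁴ = S(1−A)/(4σ): 1−A = 4σT_eq⁴/S.
1−A = 4 × 5.67×10⁻⁸ × (523)⁴ / 1.15×10⁵ = 0.148.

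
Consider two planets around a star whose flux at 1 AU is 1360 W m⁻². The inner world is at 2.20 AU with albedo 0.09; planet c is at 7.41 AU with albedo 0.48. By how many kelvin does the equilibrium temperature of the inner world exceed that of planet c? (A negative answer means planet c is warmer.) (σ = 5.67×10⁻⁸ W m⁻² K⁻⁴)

ΔT ≈ 96.4 K

T_eq = [S₀(1−A)/(4σd²)]^(1/4), so T ∝ (1−A)^(1/4) / √d.
T₁ = [1360×0.91/(4×5.67×10⁻⁸×2.20²)]^(1/4) = 183.24 K.
T₂ = [1360×0.52/(4×5.67×10⁻⁸×7.41²)]^(1/4) = 86.81 K.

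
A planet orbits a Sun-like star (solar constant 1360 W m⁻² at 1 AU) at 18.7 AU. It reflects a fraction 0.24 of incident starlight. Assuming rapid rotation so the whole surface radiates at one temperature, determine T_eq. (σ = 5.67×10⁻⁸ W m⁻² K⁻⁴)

T_eq ≈ 60.1 K

Flux at 18.7 AU: S = 1360/18.7² = 3.89 W m⁻².
Energy balance: absorbed = emitted ⇒ πR²·S(1−A) = 4πR²·σT_eq⁴, so T_eq⁴ = S(1−A)/(4σ).
T_eq = [3.89 × 0.76 / (4 × 5.67×10⁻⁸)]^(1/4) = (1.30×10⁷)^(1/4) = 60.1 K.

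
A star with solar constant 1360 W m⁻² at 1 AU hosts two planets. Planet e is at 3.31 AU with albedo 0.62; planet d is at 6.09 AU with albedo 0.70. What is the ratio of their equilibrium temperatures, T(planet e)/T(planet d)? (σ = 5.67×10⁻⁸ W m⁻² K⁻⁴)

T_eq = [S₀(1−A)/(4σd²)]^(1/4), so T ∝ (1−A)^(1/4) / √d.
T₁ = [1360×0.38/(4×5.67×10⁻⁸×3.31²)]^(1/4) = 120.09 K.
T₂ = [1360×0.30/(4×5.67×10⁻⁸×6.09²)]^(1/4) = 83.45 K.

T₁/T₂ ≈ 1.439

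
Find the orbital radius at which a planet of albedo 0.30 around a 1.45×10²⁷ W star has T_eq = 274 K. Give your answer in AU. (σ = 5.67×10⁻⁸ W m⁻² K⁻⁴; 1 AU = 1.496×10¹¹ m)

From T_eq⁴ = L(1−A)/(16πσd²): d = √[L(1−A)/(16πσT_eq⁴)].
d = √[1.45×10²⁷ × 0.70 / (16π × 5.67×10⁻⁸ × (274)⁴)] = 2.51×10¹¹ m = 1.68 AU.

d ≈ 1.68 AU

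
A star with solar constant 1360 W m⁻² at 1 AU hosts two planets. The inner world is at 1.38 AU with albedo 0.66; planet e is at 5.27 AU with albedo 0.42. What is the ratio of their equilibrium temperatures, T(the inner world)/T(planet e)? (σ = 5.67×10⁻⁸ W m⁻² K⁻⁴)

T_eq = [S₀(1−A)/(4σd²)]^(1/4), so T ∝ (1−A)^(1/4) / √d.
T₁ = [1360×0.34/(4×5.67×10⁻⁸×1.38²)]^(1/4) = 180.89 K.
T₂ = [1360×0.58/(4×5.67×10⁻⁸×5.27²)]^(1/4) = 105.79 K.

T₁/T₂ ≈ 1.710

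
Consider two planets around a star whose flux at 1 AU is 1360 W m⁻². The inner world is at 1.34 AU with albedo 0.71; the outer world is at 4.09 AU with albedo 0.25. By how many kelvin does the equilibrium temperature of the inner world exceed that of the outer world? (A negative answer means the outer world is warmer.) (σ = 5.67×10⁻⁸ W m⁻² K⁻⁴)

ΔT ≈ 48.4 K

T_eq = [S₀(1−A)/(4σd²)]^(1/4), so T ∝ (1−A)^(1/4) / √d.
T₁ = [1360×0.29/(4×5.67×10⁻⁸×1.34²)]^(1/4) = 176.41 K.
T₂ = [1360×0.75/(4×5.67×10⁻⁸×4.09²)]^(1/4) = 128.05 K.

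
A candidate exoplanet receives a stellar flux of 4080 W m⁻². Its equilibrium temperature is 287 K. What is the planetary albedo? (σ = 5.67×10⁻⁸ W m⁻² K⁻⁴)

From T_eq⁴ = S(1−A)/(4σ): 1−A = 4σT_eq⁴/S.
1−A = 4 × 5.67×10⁻⁸ × (287)⁴ / 4080 = 0.377.

A ≈ 0.62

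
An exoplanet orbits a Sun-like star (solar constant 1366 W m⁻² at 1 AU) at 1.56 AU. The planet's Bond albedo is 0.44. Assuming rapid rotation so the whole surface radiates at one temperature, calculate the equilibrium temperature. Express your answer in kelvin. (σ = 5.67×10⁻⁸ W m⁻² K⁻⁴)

T_eq ≈ 193 K

Flux at 1.56 AU: S = 1366/1.56² = 561 W m⁻².
Energy balance: absorbed = emitted ⇒ πR²·S(1−A) = 4πR²·σT_eq⁴, so T_eq⁴ = S(1−A)/(4σ).
T_eq = [561 × 0.56 / (4 × 5.67×10⁻⁸)]^(1/4) = (1.39×10⁹)^(1/4) = 193 K.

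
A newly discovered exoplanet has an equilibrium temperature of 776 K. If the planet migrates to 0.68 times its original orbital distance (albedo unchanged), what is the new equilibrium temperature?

T_eq ≈ 941 K

T_eq ∝ L^(1/4) · d^(−1/2).
T′ = 776 / 0.68^(1/2) = 941 K.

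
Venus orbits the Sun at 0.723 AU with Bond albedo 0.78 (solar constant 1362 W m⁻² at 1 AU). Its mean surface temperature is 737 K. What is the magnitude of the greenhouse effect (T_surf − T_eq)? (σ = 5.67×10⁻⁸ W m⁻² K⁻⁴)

ΔT ≈ 512.8 K

S = 1362/0.723² = 2606 W m⁻².
T_eq = [S(1−A)/(4σ)]^(1/4) = [2606×0.22/(4×5.67×10⁻⁸)]^(1/4) = 224.2 K.
ΔT = T_surf − T_eq = 737 − 224.2.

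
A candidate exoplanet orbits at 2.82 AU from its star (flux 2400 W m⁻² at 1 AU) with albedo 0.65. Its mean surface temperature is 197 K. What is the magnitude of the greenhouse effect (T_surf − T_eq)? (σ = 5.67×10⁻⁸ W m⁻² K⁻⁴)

S = 2400/2.82² = 301.8 W m⁻².
T_eq = [S(1−A)/(4σ)]^(1/4) = [301.8×0.35/(4×5.67×10⁻⁸)]^(1/4) = 146.9 K.
ΔT = T_surf − T_eq = 197 − 146.9.

ΔT ≈ 50.1 K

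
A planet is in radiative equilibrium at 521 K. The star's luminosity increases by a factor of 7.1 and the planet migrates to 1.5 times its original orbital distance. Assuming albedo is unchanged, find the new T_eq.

T_eq ≈ 694 K

T_eq ∝ L^(1/4) · d^(−1/2).
T′ = 521 × 7.1^(1/4) / 1.5^(1/2) = 694 K.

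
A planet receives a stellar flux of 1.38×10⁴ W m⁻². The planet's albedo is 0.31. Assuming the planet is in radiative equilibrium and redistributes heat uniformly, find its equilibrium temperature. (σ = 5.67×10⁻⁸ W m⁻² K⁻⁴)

T_eq ≈ 453 K

Energy balance: absorbed = emitted ⇒ πR²·S(1−A) = 4πR²·σT_eq⁴, so T_eq⁴ = S(1−A)/(4σ).
T_eq = [1.38×10⁴ × 0.69 / (4 × 5.67×10⁻⁸)]^(1/4) = (4.20×10¹⁰)^(1/4) = 453 K.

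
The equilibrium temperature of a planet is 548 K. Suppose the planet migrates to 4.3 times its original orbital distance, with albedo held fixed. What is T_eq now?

T_eq ≈ 264 K

T_eq ∝ L^(1/4) · d^(−1/2).
T′ = 548 / 4.3^(1/2) = 264 K.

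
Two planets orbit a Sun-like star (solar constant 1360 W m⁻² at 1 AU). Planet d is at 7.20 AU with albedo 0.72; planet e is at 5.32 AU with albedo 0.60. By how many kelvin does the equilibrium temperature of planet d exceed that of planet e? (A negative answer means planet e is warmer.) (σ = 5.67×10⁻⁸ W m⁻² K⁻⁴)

ΔT ≈ -20.5 K

T_eq = [S₀(1−A)/(4σd²)]^(1/4), so T ∝ (1−A)^(1/4) / √d.
T₁ = [1360×0.28/(4×5.67×10⁻⁸×7.20²)]^(1/4) = 75.44 K.
T₂ = [1360×0.40/(4×5.67×10⁻⁸×5.32²)]^(1/4) = 95.95 K.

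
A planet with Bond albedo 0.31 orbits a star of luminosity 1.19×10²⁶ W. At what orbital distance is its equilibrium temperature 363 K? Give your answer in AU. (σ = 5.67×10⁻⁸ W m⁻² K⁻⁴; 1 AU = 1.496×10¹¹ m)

From T_eq⁴ = L(1−A)/(16πσd²): d = √[L(1−A)/(16πσT_eq⁴)].
d = √[1.19×10²⁶ × 0.69 / (16π × 5.67×10⁻⁸ × (363)⁴)] = 4.07×10¹⁰ m = 0.272 AU.

d ≈ 0.272 AU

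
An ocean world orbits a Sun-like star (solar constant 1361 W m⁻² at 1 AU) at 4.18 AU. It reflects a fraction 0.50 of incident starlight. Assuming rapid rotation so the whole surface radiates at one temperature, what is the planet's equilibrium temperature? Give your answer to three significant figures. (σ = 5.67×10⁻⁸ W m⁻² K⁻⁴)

T_eq ≈ 114 K

Flux at 4.18 AU: S = 1361/4.18² = 77.9 W m⁻².
Energy balance: absorbed = emitted ⇒ πR²·S(1−A) = 4πR²·σT_eq⁴, so T_eq⁴ = S(1−A)/(4σ).
T_eq = [77.9 × 0.50 / (4 × 5.67×10⁻⁸)]^(1/4) = (1.72×10⁸)^(1/4) = 114 K.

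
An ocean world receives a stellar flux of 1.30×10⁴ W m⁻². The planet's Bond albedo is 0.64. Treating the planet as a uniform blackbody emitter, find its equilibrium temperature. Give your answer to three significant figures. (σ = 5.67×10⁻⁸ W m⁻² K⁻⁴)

T_eq ≈ 379 K

Energy balance: absorbed = emitted ⇒ πR²·S(1−A) = 4πR²·σT_eq⁴, so T_eq⁴ = S(1−A)/(4σ).
T_eq = [1.30×10⁴ × 0.36 / (4 × 5.67×10⁻⁸)]^(1/4) = (2.06×10¹⁰)^(1/4) = 379 K.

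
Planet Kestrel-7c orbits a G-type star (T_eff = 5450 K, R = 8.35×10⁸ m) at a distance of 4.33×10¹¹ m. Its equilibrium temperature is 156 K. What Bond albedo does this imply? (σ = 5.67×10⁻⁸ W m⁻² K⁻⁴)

L = 4πR_⋆²σT_⋆⁴ = 4π(8.35×10⁸)² × 5.67×10⁻⁸ × (5450)⁴ = 4.38×10²⁶ W.
S = L/(4πd²) = 186 W m⁻².
From T_eq⁴ = S(1−A)/(4σ): 1−A = 4σT_eq⁴/S.
1−A = 4 × 5.67×10⁻⁸ × (156)⁴ / 186 = 0.722.

A ≈ 0.28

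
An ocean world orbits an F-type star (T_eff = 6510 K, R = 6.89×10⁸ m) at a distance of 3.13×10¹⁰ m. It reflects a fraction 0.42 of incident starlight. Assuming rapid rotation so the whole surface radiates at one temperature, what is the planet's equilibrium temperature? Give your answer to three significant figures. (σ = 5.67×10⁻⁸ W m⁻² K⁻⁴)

L = 4πR_⋆²σT_⋆⁴ = 4π(6.89×10⁸)² × 5.67×10⁻⁸ × (6510)⁴ = 6.08×10²⁶ W.
S = L/(4πd²) = 4.93×10⁴ W m⁻².
Energy balance: absorbed = emitted ⇒ πR²·S(1−A) = 4πR²·σT_eq⁴, so T_eq⁴ = S(1−A)/(4σ).
T_eq = [4.93×10⁴ × 0.58 / (4 × 5.67×10⁻⁸)]^(1/4) = (1.26×10¹¹)^(1/4) = 596 K.

T_eq ≈ 596 K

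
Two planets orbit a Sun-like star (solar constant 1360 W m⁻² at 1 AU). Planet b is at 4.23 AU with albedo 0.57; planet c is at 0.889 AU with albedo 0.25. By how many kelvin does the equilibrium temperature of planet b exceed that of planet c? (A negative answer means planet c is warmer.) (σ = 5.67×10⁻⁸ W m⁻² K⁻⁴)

ΔT ≈ -165.1 K

T_eq = [S₀(1−A)/(4σd²)]^(1/4), so T ∝ (1−A)^(1/4) / √d.
T₁ = [1360×0.43/(4×5.67×10⁻⁸×4.23²)]^(1/4) = 109.56 K.
T₂ = [1360×0.75/(4×5.67×10⁻⁸×0.889²)]^(1/4) = 274.66 K.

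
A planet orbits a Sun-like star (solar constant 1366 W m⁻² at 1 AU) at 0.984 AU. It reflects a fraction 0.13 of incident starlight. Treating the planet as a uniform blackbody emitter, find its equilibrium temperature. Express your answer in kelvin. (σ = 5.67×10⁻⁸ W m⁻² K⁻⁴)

Flux at 0.984 AU: S = 1366/0.984² = 1410 W m⁻².
Energy balance: absorbed = emitted ⇒ πR²·S(1−A) = 4πR²·σT_eq⁴, so T_eq⁴ = S(1−A)/(4σ).
T_eq = [1410 × 0.87 / (4 × 5.67×10⁻⁸)]^(1/4) = (5.41×10⁹)^(1/4) = 271 K.

T_eq ≈ 271 K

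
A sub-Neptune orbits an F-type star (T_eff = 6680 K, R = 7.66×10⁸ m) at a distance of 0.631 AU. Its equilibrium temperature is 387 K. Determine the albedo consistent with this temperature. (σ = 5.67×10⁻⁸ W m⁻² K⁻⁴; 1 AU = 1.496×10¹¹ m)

A ≈ 0.32

d = 0.631 AU = 9.44×10¹⁰ m.
L = 4πR_⋆²σT_⋆⁴ = 4π(7.66×10⁸)² × 5.67×10⁻⁸ × (6680)⁴ = 8.32×10²⁶ W.
S = L/(4πd²) = 7430 W m⁻².
From T_eq⁴ = S(1−A)/(4σ): 1−A = 4σT_eq⁴/S.
1−A = 4 × 5.67×10⁻⁸ × (387)⁴ / 7430 = 0.684.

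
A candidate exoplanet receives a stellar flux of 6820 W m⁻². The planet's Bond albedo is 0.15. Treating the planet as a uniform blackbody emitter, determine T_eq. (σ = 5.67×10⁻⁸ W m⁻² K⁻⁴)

T_eq ≈ 400 K

Energy balance: absorbed = emitted ⇒ πR²·S(1−A) = 4πR²·σT_eq⁴, so T_eq⁴ = S(1−A)/(4σ).
T_eq = [6820 × 0.85 / (4 × 5.67×10⁻⁸)]^(1/4) = (2.56×10¹⁰)^(1/4) = 400 K.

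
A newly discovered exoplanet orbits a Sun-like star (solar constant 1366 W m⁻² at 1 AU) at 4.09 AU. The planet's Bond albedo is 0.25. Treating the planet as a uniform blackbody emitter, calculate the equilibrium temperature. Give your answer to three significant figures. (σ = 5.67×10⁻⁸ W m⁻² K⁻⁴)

Flux at 4.09 AU: S = 1366/4.09² = 81.7 W m⁻².
Energy balance: absorbed = emitted ⇒ πR²·S(1−A) = 4πR²·σT_eq⁴, so T_eq⁴ = S(1−A)/(4σ).
T_eq = [81.7 × 0.75 / (4 × 5.67×10⁻⁸)]^(1/4) = (2.70×10⁸)^(1/4) = 128 K.

T_eq ≈ 128 K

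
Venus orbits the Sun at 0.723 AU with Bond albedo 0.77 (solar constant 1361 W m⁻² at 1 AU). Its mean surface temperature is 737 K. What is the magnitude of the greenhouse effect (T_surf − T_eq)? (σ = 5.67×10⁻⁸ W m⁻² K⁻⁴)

ΔT ≈ 510.3 K

S = 1361/0.723² = 2604 W m⁻².
T_eq = [S(1−A)/(4σ)]^(1/4) = [2604×0.23/(4×5.67×10⁻⁸)]^(1/4) = 226.7 K.
ΔT = T_surf − T_eq = 737 − 226.7.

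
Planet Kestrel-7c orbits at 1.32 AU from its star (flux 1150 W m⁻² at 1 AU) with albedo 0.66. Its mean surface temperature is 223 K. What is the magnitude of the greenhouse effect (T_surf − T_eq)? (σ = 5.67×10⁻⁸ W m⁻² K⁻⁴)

S = 1150/1.32² = 660.0 W m⁻².
T_eq = [S(1−A)/(4σ)]^(1/4) = [660.0×0.34/(4×5.67×10⁻⁸)]^(1/4) = 177.4 K.
ΔT = T_surf − T_eq = 223 − 177.4.

ΔT ≈ 45.6 K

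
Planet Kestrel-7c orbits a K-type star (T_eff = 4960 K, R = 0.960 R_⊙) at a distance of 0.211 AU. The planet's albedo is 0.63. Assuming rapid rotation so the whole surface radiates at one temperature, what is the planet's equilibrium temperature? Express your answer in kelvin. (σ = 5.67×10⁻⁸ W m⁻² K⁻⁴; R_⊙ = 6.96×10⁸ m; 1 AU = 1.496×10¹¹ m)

R_⋆ = 0.960 × 6.96×10⁸ = 6.68×10⁸ m.
d = 0.211 AU = 3.16×10¹⁰ m.
L = 4πR_⋆²σT_⋆⁴ = 4π(6.68×10⁸)² × 5.67×10⁻⁸ × (4960)⁴ = 1.93×10²⁶ W.
S = L/(4πd²) = 1.54×10⁴ W m⁻².
Energy balance: absorbed = emitted ⇒ πR²·S(1−A) = 4πR²·σT_eq⁴, so T_eq⁴ = S(1−A)/(4σ).
T_eq = [1.54×10⁴ × 0.37 / (4 × 5.67×10⁻⁸)]^(1/4) = (2.51×10¹⁰)^(1/4) = 398 K.

T_eq ≈ 398 K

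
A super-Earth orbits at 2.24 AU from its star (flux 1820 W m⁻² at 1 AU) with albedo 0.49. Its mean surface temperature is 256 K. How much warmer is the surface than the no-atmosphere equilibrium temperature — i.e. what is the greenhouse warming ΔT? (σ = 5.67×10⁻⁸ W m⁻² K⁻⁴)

S = 1820/2.24² = 362.7 W m⁻².
T_eq = [S(1−A)/(4σ)]^(1/4) = [362.7×0.51/(4×5.67×10⁻⁸)]^(1/4) = 169.0 K.
ΔT = T_surf − T_eq = 256 − 169.0.

ΔT ≈ 87.0 K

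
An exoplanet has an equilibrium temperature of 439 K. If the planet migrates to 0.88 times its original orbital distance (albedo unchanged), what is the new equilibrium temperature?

T_eq ∝ L^(1/4) · d^(−1/2).
T′ = 439 / 0.88^(1/2) = 468 K.

T_eq ≈ 468 K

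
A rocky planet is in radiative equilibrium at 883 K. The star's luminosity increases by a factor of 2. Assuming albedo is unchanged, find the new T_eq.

T_eq ∝ L^(1/4) · d^(−1/2).
T′ = 883 × 2^(1/4) = 1050 K.

T_eq ≈ 1050 K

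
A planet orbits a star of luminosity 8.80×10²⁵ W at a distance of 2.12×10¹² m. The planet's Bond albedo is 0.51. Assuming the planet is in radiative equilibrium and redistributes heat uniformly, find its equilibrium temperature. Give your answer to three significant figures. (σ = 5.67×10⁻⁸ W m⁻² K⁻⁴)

Flux: S = L/(4πd²) = 8.80×10²⁵/(4π×(2.12×10¹²)²) = 1.56 W m⁻².
Energy balance: absorbed = emitted ⇒ πR²·S(1−A) = 4πR²·σT_eq⁴, so T_eq⁴ = S(1−A)/(4σ).
T_eq = [1.56 × 0.49 / (4 × 5.67×10⁻⁸)]^(1/4) = (3.37×10⁶)^(1/4) = 42.8 K.

T_eq ≈ 42.8 K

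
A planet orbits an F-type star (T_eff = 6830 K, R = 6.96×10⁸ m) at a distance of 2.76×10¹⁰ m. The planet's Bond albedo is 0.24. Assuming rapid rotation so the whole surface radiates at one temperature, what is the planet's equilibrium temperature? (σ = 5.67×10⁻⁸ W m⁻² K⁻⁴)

L = 4πR_⋆²σT_⋆⁴ = 4π(6.96×10⁸)² × 5.67×10⁻⁸ × (6830)⁴ = 7.51×10²⁶ W.
S = L/(4πd²) = 7.85×10⁴ W m⁻².
Energy balance: absorbed = emitted ⇒ πR²·S(1−A) = 4πR²·σT_eq⁴, so T_eq⁴ = S(1−A)/(4σ).
T_eq = [7.85×10⁴ × 0.76 / (4 × 5.67×10⁻⁸)]^(1/4) = (2.63×10¹¹)^(1/4) = 716 K.

T_eq ≈ 716 K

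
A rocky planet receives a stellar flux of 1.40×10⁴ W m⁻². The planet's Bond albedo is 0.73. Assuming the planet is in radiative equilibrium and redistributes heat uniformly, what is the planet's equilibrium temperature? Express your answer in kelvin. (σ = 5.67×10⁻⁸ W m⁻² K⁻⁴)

T_eq ≈ 359 K

Energy balance: absorbed = emitted ⇒ πR²·S(1−A) = 4πR²·σT_eq⁴, so T_eq⁴ = S(1−A)/(4σ).
T_eq = [1.40×10⁴ × 0.27 / (4 × 5.67×10⁻⁸)]^(1/4) = (1.67×10¹⁰)^(1/4) = 359 K.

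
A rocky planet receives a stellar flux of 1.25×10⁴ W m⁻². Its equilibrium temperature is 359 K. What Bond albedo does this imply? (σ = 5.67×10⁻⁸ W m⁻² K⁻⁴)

From T_eq⁴ = S(1−A)/(4σ): 1−A = 4σT_eq⁴/S.
1−A = 4 × 5.67×10⁻⁸ × (359)⁴ / 1.25×10⁴ = 0.301.

A ≈ 0.70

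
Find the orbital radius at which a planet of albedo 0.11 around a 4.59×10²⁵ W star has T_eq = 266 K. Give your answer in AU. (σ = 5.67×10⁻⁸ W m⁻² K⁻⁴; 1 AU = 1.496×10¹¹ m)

d ≈ 0.358 AU

From T_eq⁴ = L(1−A)/(16πσd²): d = √[L(1−A)/(16πσT_eq⁴)].
d = √[4.59×10²⁵ × 0.89 / (16π × 5.67×10⁻⁸ × (266)⁴)] = 5.35×10¹⁰ m = 0.358 AU.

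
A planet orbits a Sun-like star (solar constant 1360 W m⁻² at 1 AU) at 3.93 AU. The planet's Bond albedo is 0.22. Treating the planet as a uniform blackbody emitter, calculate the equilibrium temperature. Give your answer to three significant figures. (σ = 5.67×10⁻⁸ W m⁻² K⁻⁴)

T_eq ≈ 132 K

Flux at 3.93 AU: S = 1360/3.93² = 88.1 W m⁻².
Energy balance: absorbed = emitted ⇒ πR²·S(1−A) = 4πR²·σT_eq⁴, so T_eq⁴ = S(1−A)/(4σ).
T_eq = [88.1 × 0.78 / (4 × 5.67×10⁻⁸)]^(1/4) = (3.03×10⁸)^(1/4) = 132 K.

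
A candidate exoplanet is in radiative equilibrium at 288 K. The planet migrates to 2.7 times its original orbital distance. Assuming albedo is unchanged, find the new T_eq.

T_eq ∝ L^(1/4) · d^(−1/2).
T′ = 288 / 2.7^(1/2) = 175 K.

T_eq ≈ 175 K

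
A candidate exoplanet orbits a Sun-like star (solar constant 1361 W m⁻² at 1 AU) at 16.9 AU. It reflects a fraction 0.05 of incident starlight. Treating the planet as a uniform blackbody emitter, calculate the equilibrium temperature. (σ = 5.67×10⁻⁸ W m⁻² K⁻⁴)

T_eq ≈ 66.8 K

Flux at 16.9 AU: S = 1361/16.9² = 4.77 W m⁻².
Energy balance: absorbed = emitted ⇒ πR²·S(1−A) = 4πR²·σT_eq⁴, so T_eq⁴ = S(1−A)/(4σ).
T_eq = [4.77 × 0.95 / (4 × 5.67×10⁻⁸)]^(1/4) = (2.00×10⁷)^(1/4) = 66.8 K.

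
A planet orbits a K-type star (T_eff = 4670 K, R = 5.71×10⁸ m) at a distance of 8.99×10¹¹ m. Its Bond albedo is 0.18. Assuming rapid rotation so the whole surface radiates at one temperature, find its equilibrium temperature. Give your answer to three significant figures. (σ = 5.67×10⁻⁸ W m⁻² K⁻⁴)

L = 4πR_⋆²σT_⋆⁴ = 4π(5.71×10⁸)² × 5.67×10⁻⁸ × (4670)⁴ = 1.10×10²⁶ W.
S = L/(4πd²) = 10.9 W m⁻².
Energy balance: absorbed = emitted ⇒ πR²·S(1−A) = 4πR²·σT_eq⁴, so T_eq⁴ = S(1−A)/(4σ).
T_eq = [10.9 × 0.82 / (4 × 5.67×10⁻⁸)]^(1/4) = (3.93×10⁷)^(1/4) = 79.2 K.

T_eq ≈ 79.2 K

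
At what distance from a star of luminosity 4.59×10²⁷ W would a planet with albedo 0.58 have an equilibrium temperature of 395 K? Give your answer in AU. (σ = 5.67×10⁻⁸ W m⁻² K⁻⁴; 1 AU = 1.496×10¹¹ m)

d ≈ 1.11 AU

From T_eq⁴ = L(1−A)/(16πσd²): d = √[L(1−A)/(16πσT_eq⁴)].
d = √[4.59×10²⁷ × 0.42 / (16π × 5.67×10⁻⁸ × (395)⁴)] = 1.67×10¹¹ m = 1.11 AU.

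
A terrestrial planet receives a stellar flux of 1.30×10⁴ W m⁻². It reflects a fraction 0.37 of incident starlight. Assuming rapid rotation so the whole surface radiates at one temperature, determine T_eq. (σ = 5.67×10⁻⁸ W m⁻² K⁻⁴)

T_eq ≈ 436 K

Energy balance: absorbed = emitted ⇒ πR²·S(1−A) = 4πR²·σT_eq⁴, so T_eq⁴ = S(1−A)/(4σ).
T_eq = [1.30×10⁴ × 0.63 / (4 × 5.67×10⁻⁸)]^(1/4) = (3.61×10¹⁰)^(1/4) = 436 K.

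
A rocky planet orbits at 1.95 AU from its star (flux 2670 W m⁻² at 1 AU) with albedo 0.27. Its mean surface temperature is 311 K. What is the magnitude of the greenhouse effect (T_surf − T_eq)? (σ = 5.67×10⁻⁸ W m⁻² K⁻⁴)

ΔT ≈ 93.0 K

S = 2670/1.95² = 702.2 W m⁻².
T_eq = [S(1−A)/(4σ)]^(1/4) = [702.2×0.73/(4×5.67×10⁻⁸)]^(1/4) = 218.0 K.
ΔT = T_surf − T_eq = 311 − 218.0.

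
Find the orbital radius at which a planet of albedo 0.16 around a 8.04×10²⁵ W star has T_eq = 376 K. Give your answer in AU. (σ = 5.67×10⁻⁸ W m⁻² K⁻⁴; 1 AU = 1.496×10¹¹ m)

d ≈ 0.230 AU

From T_eq⁴ = L(1−A)/(16πσd²): d = √[L(1−A)/(16πσT_eq⁴)].
d = √[8.04×10²⁵ × 0.84 / (16π × 5.67×10⁻⁸ × (376)⁴)] = 3.44×10¹⁰ m = 0.230 AU.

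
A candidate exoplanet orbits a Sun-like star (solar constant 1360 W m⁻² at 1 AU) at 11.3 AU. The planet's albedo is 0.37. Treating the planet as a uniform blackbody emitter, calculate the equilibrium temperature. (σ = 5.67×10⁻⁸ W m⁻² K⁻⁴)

Flux at 11.3 AU: S = 1360/11.3² = 10.7 W m⁻².
Energy balance: absorbed = emitted ⇒ πR²·S(1−A) = 4πR²·σT_eq⁴, so T_eq⁴ = S(1−A)/(4σ).
T_eq = [10.7 × 0.63 / (4 × 5.67×10⁻⁸)]^(1/4) = (2.96×10⁷)^(1/4) = 73.8 K.

T_eq ≈ 73.8 K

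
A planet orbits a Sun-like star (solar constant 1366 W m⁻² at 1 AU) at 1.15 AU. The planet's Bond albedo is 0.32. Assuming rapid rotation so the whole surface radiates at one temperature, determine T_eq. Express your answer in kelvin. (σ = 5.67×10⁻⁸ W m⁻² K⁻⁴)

T_eq ≈ 236 K

Flux at 1.15 AU: S = 1366/1.15² = 1030 W m⁻².
Energy balance: absorbed = emitted ⇒ πR²·S(1−A) = 4πR²·σT_eq⁴, so T_eq⁴ = S(1−A)/(4σ).
T_eq = [1030 × 0.68 / (4 × 5.67×10⁻⁸)]^(1/4) = (3.10×10⁹)^(1/4) = 236 K.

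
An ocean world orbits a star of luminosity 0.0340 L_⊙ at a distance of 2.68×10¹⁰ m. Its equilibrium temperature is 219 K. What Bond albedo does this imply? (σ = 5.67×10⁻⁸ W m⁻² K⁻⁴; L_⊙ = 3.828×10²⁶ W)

A ≈ 0.64

L = 0.0340 × 3.828×10²⁶ = 1.30×10²⁵ W.
Flux: S = L/(4πd²) = 1.30×10²⁵/(4π×(2.68×10¹⁰)²) = 1440 W m⁻².
From T_eq⁴ = S(1−A)/(4σ): 1−A = 4σT_eq⁴/S.
1−A = 4 × 5.67×10⁻⁸ × (219)⁴ / 1440 = 0.362.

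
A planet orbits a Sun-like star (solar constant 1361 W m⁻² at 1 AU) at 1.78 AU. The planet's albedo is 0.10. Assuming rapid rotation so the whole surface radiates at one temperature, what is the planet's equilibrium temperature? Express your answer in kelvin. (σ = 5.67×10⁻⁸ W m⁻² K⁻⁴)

T_eq ≈ 203 K

Flux at 1.78 AU: S = 1361/1.78² = 430 W m⁻².
Energy balance: absorbed = emitted ⇒ πR²·S(1−A) = 4πR²·σT_eq⁴, so T_eq⁴ = S(1−A)/(4σ).
T_eq = [430 × 0.90 / (4 × 5.67×10⁻⁸)]^(1/4) = (1.70×10⁹)^(1/4) = 203 K.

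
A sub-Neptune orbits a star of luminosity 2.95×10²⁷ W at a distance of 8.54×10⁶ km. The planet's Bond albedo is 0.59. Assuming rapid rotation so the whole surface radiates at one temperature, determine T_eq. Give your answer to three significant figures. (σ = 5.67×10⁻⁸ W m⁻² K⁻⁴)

T_eq ≈ 1550 K

d = 8.54×10⁶ km = 8.54×10⁹ m.
Flux: S = L/(4πd²) = 2.95×10²⁷/(4π×(8.54×10⁹)²) = 3.22×10⁶ W m⁻².
Energy balance: absorbed = emitted ⇒ πR²·S(1−A) = 4πR²·σT_eq⁴, so T_eq⁴ = S(1−A)/(4σ).
T_eq = [3.22×10⁶ × 0.41 / (4 × 5.67×10⁻⁸)]^(1/4) = (5.82×10¹²)^(1/4) = 1550 K.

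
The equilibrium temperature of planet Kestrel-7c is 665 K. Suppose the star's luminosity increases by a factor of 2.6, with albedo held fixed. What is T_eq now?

T_eq ≈ 844 K

T_eq ∝ L^(1/4) · d^(−1/2).
T′ = 665 × 2.6^(1/4) = 844 K.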